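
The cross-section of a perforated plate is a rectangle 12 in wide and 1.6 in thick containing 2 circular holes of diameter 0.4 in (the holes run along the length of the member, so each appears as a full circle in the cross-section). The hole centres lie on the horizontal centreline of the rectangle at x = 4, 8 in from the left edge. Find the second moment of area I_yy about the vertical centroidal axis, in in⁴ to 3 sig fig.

Break the section into simple shapes (no overlaps), measuring from the bottom-left corner of the bounding box.
Plate: 12 × 1.6, A = 19.2 in², x = 6 in, Ī = 230.4 in⁴.
Hole 1 (subtracted): ⌀0.4, A = 0.12566 in², x = 4 in, Ī = 0.0012566 in⁴.
Hole 2 (subtracted): ⌀0.4, A = 0.12566 in², x = 8 in, Ī = 0.0012566 in⁴.
By symmetry the centroid is at mid-width, x̄ = 6 in.
Transfer each piece to the vertical centroidal axis using Ī + A·d² with d = x − 6:
  plate: d = 0 in → contributes +230.4 in⁴
  hole 1: d = -2 in → contributes −0.50391 in⁴
  hole 2: d = 2 in → contributes −0.50391 in⁴
Total I = 229.39 in⁴.

I_yy ≈ 229 in⁴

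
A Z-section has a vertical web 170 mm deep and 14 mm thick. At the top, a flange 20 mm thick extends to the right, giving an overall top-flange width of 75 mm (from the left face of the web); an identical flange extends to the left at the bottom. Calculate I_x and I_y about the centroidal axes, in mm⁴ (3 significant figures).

I_x ≈ 1.95 × 10⁷ mm⁴, I_y ≈ 4.23 × 10⁶ mm⁴

Treat the section as a set of non-overlapping primitives; coordinates are from the bounding-box lower-left.
Web: 14 × 170, A = 2 380 mm², y = 85 mm, Ī = 5 731 833 mm⁴.
Top flange (beyond web): 61 × 20, A = 1 220 mm², y = 160 mm, Ī = 40 667 mm⁴.
Bottom flange (beyond web): 61 × 20, A = 1 220 mm², y = 10 mm, Ī = 40 667 mm⁴.
Centroid: ȳ = ΣA·y / ΣA = 85 mm.
Transfer each piece to the centroidal x-axis using Ī + A·d² with d = y − 85:
  web: d = 0 mm → contributes +5 731 833 mm⁴
  top flange (beyond web): d = 75 mm → contributes +6 903 167 mm⁴
  bottom flange (beyond web): d = -75 mm → contributes +6 903 167 mm⁴
Total I = 19 538 167 mm⁴.
For the y-axis: x̄ = 68 mm.
Repeating about the centroidal y-axis gives I_y = 4 226 727 mm⁴.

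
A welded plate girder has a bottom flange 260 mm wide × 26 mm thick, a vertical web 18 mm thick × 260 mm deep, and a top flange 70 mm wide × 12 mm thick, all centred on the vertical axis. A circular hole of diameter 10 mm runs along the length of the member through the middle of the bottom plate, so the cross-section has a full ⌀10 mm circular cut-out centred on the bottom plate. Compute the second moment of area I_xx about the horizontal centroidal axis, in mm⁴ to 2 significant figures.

I_xx ≈ 1.2 × 10⁸ mm⁴

Split into non-overlapping primitives; take the origin at the lower-left of the bounding box.
Bottom plate: 260 × 26, A = 6 760 mm², y = 13 mm, Ī = 380 813 mm⁴.
Web plate: 18 × 260, A = 4 680 mm², y = 156 mm, Ī = 26 364 000 mm⁴.
Top plate: 70 × 12, A = 840 mm², y = 292 mm, Ī = 10 080 mm⁴.
Hole (subtracted): ⌀10, A = 78.54 mm², y = 13 mm, Ī = 490.9 mm⁴.
Centroid: ȳ = ΣA·y / ΣA = 87.06 mm.
Transfer each piece to the horizontal centroidal axis using Ī + A·d² with d = y − 87.06:
  bottom plate: d = -74.06 mm → contributes +37 455 332 mm⁴
  web plate: d = 68.94 mm → contributes +48 608 869 mm⁴
  top plate: d = 204.9 mm → contributes +35 291 552 mm⁴
  hole: d = -74.06 mm → contributes −431 234 mm⁴
Total I = 120 924 519 mm⁴.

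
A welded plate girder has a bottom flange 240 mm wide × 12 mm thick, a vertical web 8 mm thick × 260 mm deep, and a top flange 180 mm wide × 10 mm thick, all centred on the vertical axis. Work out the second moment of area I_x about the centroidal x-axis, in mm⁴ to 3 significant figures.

Split into non-overlapping primitives; take the origin at the lower-left of the bounding box.
Bottom plate: 240 × 12, A = 2 880 mm², y = 6 mm, Ī = 34 560 mm⁴.
Web plate: 8 × 260, A = 2 080 mm², y = 142 mm, Ī = 11 717 333 mm⁴.
Top plate: 180 × 10, A = 1 800 mm², y = 277 mm, Ī = 15 000 mm⁴.
Centroid: ȳ = ΣA·y / ΣA = 120.01 mm.
Transfer each piece to the centroidal x-axis using Ī + A·d² with d = y − 120.01:
  bottom plate: d = -114.01 mm → contributes +37 466 926 mm⁴
  web plate: d = 21.994 mm → contributes +12 723 512 mm⁴
  top plate: d = 156.99 mm → contributes +44 379 856 mm⁴
Total I = 94 570 293 mm⁴.

I_x ≈ 9.46 × 10⁷ mm⁴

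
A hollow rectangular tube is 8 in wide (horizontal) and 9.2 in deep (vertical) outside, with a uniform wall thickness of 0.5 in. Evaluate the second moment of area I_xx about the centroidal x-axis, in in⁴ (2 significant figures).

I_xx ≈ 200 in⁴

Split into non-overlapping primitives; take the origin at the lower-left of the bounding box.
Outer rectangle: 8 × 9.2, A = 73.6 in², y = 4.6 in, Ī = 519.1 in⁴.
Inner void (subtracted): 7 × 8.2, A = 57.4 in², y = 4.6 in, Ī = 321.6 in⁴.
By symmetry the centroid is at mid-height, ȳ = 4.6 in.
All pieces are centred on the centroidal x-axis, so I = ΣĪ (holes subtracted) = 197.5 in⁴.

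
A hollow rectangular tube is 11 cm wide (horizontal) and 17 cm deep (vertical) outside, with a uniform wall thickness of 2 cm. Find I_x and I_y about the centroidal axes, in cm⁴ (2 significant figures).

Break the section into simple shapes (no overlaps), measuring from the bottom-left corner of the bounding box.
Outer rectangle: 11 × 17, A = 187 cm², y = 8.5 cm, Ī = 4 504 cm⁴.
Inner void (subtracted): 7 × 13, A = 91 cm², y = 8.5 cm, Ī = 1 282 cm⁴.
By symmetry the centroid is at mid-height, ȳ = 8.5 cm.
All pieces are centred on the centroidal x-axis, so I = ΣĪ (holes subtracted) = 3 222 cm⁴.
Repeating about the centroidal y-axis gives I_y = 1 514 cm⁴.

I_x ≈ 3200 cm⁴, I_y ≈ 1500 cm⁴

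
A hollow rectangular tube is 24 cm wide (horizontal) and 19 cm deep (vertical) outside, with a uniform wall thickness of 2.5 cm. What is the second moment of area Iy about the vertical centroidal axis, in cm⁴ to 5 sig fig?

Break the section into simple shapes (no overlaps), measuring from the bottom-left corner of the bounding box.
Outer rectangle: 24 × 19, A = 456 cm², x = 12 cm, Ī = 21 888 cm⁴.
Inner void (subtracted): 19 × 14, A = 266 cm², x = 12 cm, Ī = 8002.167 cm⁴.
By symmetry the centroid is at mid-width, x̄ = 12 cm.
All pieces are centred on the vertical centroidal axis, so I = ΣĪ (holes subtracted) = 13885.83 cm⁴.

Iy ≈ 1.3886 × 10⁴ cm⁴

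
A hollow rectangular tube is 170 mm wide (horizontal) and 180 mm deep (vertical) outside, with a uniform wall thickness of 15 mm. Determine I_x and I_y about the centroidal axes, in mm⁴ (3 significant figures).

Decompose the section into non-overlapping parts with the origin at the bottom-left of its bounding rectangle.
Outer rectangle: 170 × 180, A = 30 600 mm², y = 90 mm, Ī = 82 620 000 mm⁴.
Inner void (subtracted): 140 × 150, A = 21 000 mm², y = 90 mm, Ī = 39 375 000 mm⁴.
By symmetry the centroid is at mid-height, ȳ = 90 mm.
All pieces are centred on the centroidal x-axis, so I = ΣĪ (holes subtracted) = 43 245 000 mm⁴.
Repeating about the centroidal y-axis gives I_y = 39 395 000 mm⁴.

I_x ≈ 4.32 × 10⁷ mm⁴, I_y ≈ 3.94 × 10⁷ mm⁴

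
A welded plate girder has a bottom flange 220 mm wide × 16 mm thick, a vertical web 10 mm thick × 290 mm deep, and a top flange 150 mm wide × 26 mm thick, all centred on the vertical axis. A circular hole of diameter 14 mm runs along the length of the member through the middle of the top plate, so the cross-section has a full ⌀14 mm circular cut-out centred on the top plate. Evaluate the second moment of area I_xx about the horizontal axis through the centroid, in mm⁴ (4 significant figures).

I_xx ≈ 1.963 × 10⁸ mm⁴

Break the section into simple shapes (no overlaps), measuring from the bottom-left corner of the bounding box.
Bottom plate: 220 × 16, A = 3 520 mm², y = 8 mm, Ī = 75093.3 mm⁴.
Web plate: 10 × 290, A = 2 900 mm², y = 161 mm, Ī = 20 324 167 mm⁴.
Top plate: 150 × 26, A = 3 900 mm², y = 319 mm, Ī = 219 700 mm⁴.
Hole (subtracted): ⌀14, A = 153.938 mm², y = 319 mm, Ī = 1885.74 mm⁴.
Centroid: ȳ = ΣA·y / ΣA = 166.245 mm.
Transfer each piece to the horizontal axis through the centroid using Ī + A·d² with d = y − 166.245:
  bottom plate: d = -158.245 mm → contributes +88 220 752 mm⁴
  web plate: d = -5.24468 mm → contributes +20 403 936 mm⁴
  top plate: d = 152.755 mm → contributes +91 223 027 mm⁴
  hole: d = 152.755 mm → contributes −3 593 905 mm⁴
Total I = 196 253 810 mm⁴.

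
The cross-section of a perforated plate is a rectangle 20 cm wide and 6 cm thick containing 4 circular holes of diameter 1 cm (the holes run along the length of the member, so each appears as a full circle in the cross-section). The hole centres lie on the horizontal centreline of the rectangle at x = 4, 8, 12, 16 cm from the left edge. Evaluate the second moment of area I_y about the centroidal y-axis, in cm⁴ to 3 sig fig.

Break the section into simple shapes (no overlaps), measuring from the bottom-left corner of the bounding box.
Plate: 20 × 6, A = 120 cm², x = 10 cm, Ī = 4 000 cm⁴.
Hole 1 (subtracted): ⌀1, A = 0.7854 cm², x = 4 cm, Ī = 0.049087 cm⁴.
Hole 2 (subtracted): ⌀1, A = 0.7854 cm², x = 8 cm, Ī = 0.049087 cm⁴.
Hole 3 (subtracted): ⌀1, A = 0.7854 cm², x = 12 cm, Ī = 0.049087 cm⁴.
Hole 4 (subtracted): ⌀1, A = 0.7854 cm², x = 16 cm, Ī = 0.049087 cm⁴.
By symmetry the centroid is at mid-width, x̄ = 10 cm.
Transfer each piece to the centroidal y-axis using Ī + A·d² with d = x − 10:
  plate: d = 0 cm → contributes +4 000 cm⁴
  hole 1: d = -6 cm → contributes −28.323 cm⁴
  hole 2: d = -2 cm → contributes −3.1907 cm⁴
  hole 3: d = 2 cm → contributes −3.1907 cm⁴
  hole 4: d = 6 cm → contributes −28.323 cm⁴
Total I = 3 937 cm⁴.

I_y ≈ 3940 cm⁴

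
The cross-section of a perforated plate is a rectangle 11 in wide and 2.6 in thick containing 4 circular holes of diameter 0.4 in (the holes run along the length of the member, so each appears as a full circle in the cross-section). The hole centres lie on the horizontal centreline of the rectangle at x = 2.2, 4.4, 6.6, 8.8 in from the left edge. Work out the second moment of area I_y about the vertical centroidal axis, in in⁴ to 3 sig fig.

I_y ≈ 285 in⁴

Treat the section as a set of non-overlapping primitives; coordinates are from the bounding-box lower-left.
Plate: 11 × 2.6, A = 28.6 in², x = 5.5 in, Ī = 288.38 in⁴.
Hole 1 (subtracted): ⌀0.4, A = 0.12566 in², x = 2.2 in, Ī = 0.0012566 in⁴.
Hole 2 (subtracted): ⌀0.4, A = 0.12566 in², x = 4.4 in, Ī = 0.0012566 in⁴.
Hole 3 (subtracted): ⌀0.4, A = 0.12566 in², x = 6.6 in, Ī = 0.0012566 in⁴.
Hole 4 (subtracted): ⌀0.4, A = 0.12566 in², x = 8.8 in, Ī = 0.0012566 in⁴.
By symmetry the centroid is at mid-width, x̄ = 5.5 in.
Transfer each piece to the vertical centroidal axis using Ī + A·d² with d = x − 5.5:
  plate: d = 0 in → contributes +288.38 in⁴
  hole 1: d = -3.3 in → contributes −1.3697 in⁴
  hole 2: d = -1.1 in → contributes −0.15331 in⁴
  hole 3: d = 1.1 in → contributes −0.15331 in⁴
  hole 4: d = 3.3 in → contributes −1.3697 in⁴
Total I = 285.34 in⁴.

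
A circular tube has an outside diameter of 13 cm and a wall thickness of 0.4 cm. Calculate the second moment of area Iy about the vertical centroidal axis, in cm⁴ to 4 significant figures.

Iy ≈ 314.5 cm⁴

Treat the section as a set of non-overlapping primitives; coordinates are from the bounding-box lower-left.
Outer circle: ⌀13, A = 132.732 cm², x = 6.5 cm, Ī = 1401.98 cm⁴.
Bore (subtracted): ⌀12.2, A = 116.899 cm², x = 6.5 cm, Ī = 1087.45 cm⁴.
By symmetry the centroid is at mid-width, x̄ = 6.5 cm.
All pieces are centred on the vertical centroidal axis, so I = ΣĪ (holes subtracted) = 314.535 cm⁴.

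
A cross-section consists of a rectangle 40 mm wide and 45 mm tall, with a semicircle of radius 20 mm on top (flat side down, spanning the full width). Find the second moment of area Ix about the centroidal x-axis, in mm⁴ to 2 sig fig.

Ix ≈ 7.7 × 10⁵ mm⁴

Decompose the section into non-overlapping parts with the origin at the bottom-left of its bounding rectangle.
Rectangular body: 40 × 45, A = 1 800 mm², y = 22.5 mm, Ī = 303 750 mm⁴.
Semicircular cap: semicircle r = 20, A = 628.3 mm², y = 53.49 mm, Ī = 17 561 mm⁴.
Centroid: ȳ = ΣA·y / ΣA = 30.52 mm.
Transfer each piece to the centroidal x-axis using Ī + A·d² with d = y − 30.52:
  rectangular body: d = -8.018 mm → contributes +419 472 mm⁴
  semicircular cap: d = 22.97 mm → contributes +349 080 mm⁴
Total I = 768 552 mm⁴.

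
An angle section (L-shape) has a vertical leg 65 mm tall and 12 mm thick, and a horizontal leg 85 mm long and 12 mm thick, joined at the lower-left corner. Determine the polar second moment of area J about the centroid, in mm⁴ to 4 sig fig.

J ≈ 1.719 × 10⁶ mm⁴

Split into non-overlapping primitives; take the origin at the lower-left of the bounding box.
Vertical leg: 12 × 65, A = 780 mm², y = 32.5 mm, Ī = 274 625 mm⁴.
Horizontal leg (remainder): 73 × 12, A = 876 mm², y = 6 mm, Ī = 10 512 mm⁴.
Centroid: ȳ = ΣA·y / ΣA = 18.4819 mm.
Transfer each piece to the centroidal x-axis using Ī + A·d² with d = y − 18.4819:
  vertical leg: d = 14.0181 mm → contributes +427 901 mm⁴
  horizontal leg (remainder): d = -12.4819 mm → contributes +146 991 mm⁴
Total I = 574 891 mm⁴.
For the y-axis: x̄ = 28.4819 mm.
Repeating about the centroidal y-axis gives I_y = 1 143 651 mm⁴.
Polar second moment: J = I_x + I_y = 1 718 543 mm⁴.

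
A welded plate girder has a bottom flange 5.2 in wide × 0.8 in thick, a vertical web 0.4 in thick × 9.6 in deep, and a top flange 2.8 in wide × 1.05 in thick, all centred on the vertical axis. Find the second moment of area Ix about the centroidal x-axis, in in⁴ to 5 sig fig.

Ix ≈ 222.57 in⁴

Split into non-overlapping primitives; take the origin at the lower-left of the bounding box.
Bottom plate: 5.2 × 0.8, A = 4.16 in², y = 0.4 in, Ī = 0.2218667 in⁴.
Web plate: 0.4 × 9.6, A = 3.84 in², y = 5.6 in, Ī = 29.4912 in⁴.
Top plate: 2.8 × 1.05, A = 2.94 in², y = 10.925 in, Ī = 0.2701125 in⁴.
Centroid: ȳ = ΣA·y / ΣA = 5.053702 in.
Transfer each piece to the centroidal x-axis using Ī + A·d² with d = y − 5.053702:
  bottom plate: d = -4.653702 in → contributes +90.31475 in⁴
  web plate: d = 0.546298 in → contributes +30.63722 in⁴
  top plate: d = 5.871298 in → contributes +101.6182 in⁴
Total I = 222.5702 in⁴.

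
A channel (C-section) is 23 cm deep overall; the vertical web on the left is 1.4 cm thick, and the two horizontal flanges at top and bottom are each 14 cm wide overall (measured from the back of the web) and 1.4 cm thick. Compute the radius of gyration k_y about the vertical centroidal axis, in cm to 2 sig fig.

Treat the section as a set of non-overlapping primitives; coordinates are from the bounding-box lower-left.
Web: 1.4 × 23, A = 32.2 cm², x = 0.7 cm, Ī = 5.259 cm⁴.
Top flange (beyond web): 12.6 × 1.4, A = 17.64 cm², x = 7.7 cm, Ī = 233.4 cm⁴.
Bottom flange (beyond web): 12.6 × 1.4, A = 17.64 cm², x = 7.7 cm, Ī = 233.4 cm⁴.
Centroid: x̄ = ΣA·x / ΣA = 4.36 cm.
Transfer each piece to the vertical centroidal axis using Ī + A·d² with d = x − 4.36:
  web: d = -3.66 cm → contributes +436.5 cm⁴
  top flange (beyond web): d = 3.34 cm → contributes +430.2 cm⁴
  bottom flange (beyond web): d = 3.34 cm → contributes +430.2 cm⁴
Total I = 1 297 cm⁴.
Radius of gyration: k = √(I/A) = √(1 297 / 67.48) = 4.384 cm.

k_y ≈ 4.4 cm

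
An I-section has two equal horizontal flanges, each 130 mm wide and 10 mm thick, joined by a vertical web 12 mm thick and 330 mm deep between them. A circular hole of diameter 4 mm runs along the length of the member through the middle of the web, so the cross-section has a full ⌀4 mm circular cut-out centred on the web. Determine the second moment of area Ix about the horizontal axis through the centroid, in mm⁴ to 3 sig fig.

Ix ≈ 1.11 × 10⁸ mm⁴

Decompose the section into non-overlapping parts with the origin at the bottom-left of its bounding rectangle.
Bottom flange: 130 × 10, A = 1 300 mm², y = 5 mm, Ī = 10 833 mm⁴.
Web: 12 × 330, A = 3 960 mm², y = 175 mm, Ī = 35 937 000 mm⁴.
Top flange: 130 × 10, A = 1 300 mm², y = 345 mm, Ī = 10 833 mm⁴.
Hole (subtracted): ⌀4, A = 12.566 mm², y = 175 mm, Ī = 12.566 mm⁴.
By symmetry the centroid is at mid-height, ȳ = 175 mm.
Transfer each piece to the horizontal axis through the centroid using Ī + A·d² with d = y − 175:
  bottom flange: d = -170 mm → contributes +37 580 833 mm⁴
  web: d = 0 mm → contributes +35 937 000 mm⁴
  top flange: d = 170 mm → contributes +37 580 833 mm⁴
  hole: d = 0 mm → contributes −12.566 mm⁴
Total I = 111 098 654 mm⁴.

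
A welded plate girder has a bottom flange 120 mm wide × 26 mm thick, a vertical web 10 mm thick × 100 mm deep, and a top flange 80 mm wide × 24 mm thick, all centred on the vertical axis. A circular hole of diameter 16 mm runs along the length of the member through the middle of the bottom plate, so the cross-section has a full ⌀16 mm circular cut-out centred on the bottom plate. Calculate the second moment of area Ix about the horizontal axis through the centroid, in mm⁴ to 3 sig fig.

Ix ≈ 1.93 × 10⁷ mm⁴

Treat the section as a set of non-overlapping primitives; coordinates are from the bounding-box lower-left.
Bottom plate: 120 × 26, A = 3 120 mm², y = 13 mm, Ī = 175 760 mm⁴.
Web plate: 10 × 100, A = 1 000 mm², y = 76 mm, Ī = 833 333 mm⁴.
Top plate: 80 × 24, A = 1 920 mm², y = 138 mm, Ī = 92 160 mm⁴.
Hole (subtracted): ⌀16, A = 201.06 mm², y = 13 mm, Ī = 3 217 mm⁴.
Centroid: ȳ = ΣA·y / ΣA = 64.893 mm.
Transfer each piece to the horizontal axis through the centroid using Ī + A·d² with d = y − 64.893:
  bottom plate: d = -51.893 mm → contributes +8 577 556 mm⁴
  web plate: d = 11.107 mm → contributes +956 699 mm⁴
  top plate: d = 73.107 mm → contributes +10 353 857 mm⁴
  hole: d = -51.893 mm → contributes −544 653 mm⁴
Total I = 19 343 458 mm⁴.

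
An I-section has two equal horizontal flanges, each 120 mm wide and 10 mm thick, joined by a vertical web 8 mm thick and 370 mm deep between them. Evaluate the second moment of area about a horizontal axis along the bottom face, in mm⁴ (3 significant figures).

I_base ≈ 3.24 × 10⁸ mm⁴

Treat the section as a set of non-overlapping primitives; coordinates are from the bounding-box lower-left.
Bottom flange: 120 × 10, A = 1 200 mm², y = 5 mm, Ī = 10 000 mm⁴.
Web: 8 × 370, A = 2 960 mm², y = 195 mm, Ī = 33 768 667 mm⁴.
Top flange: 120 × 10, A = 1 200 mm², y = 385 mm, Ī = 10 000 mm⁴.
Transfer each piece to a horizontal axis along the bottom face using Ī + A·d² with d = y − 0:
  bottom flange: d = 5 mm → contributes +40 000 mm⁴
  web: d = 195 mm → contributes +146 322 667 mm⁴
  top flange: d = 385 mm → contributes +177 880 000 mm⁴
Total I = 324 242 667 mm⁴.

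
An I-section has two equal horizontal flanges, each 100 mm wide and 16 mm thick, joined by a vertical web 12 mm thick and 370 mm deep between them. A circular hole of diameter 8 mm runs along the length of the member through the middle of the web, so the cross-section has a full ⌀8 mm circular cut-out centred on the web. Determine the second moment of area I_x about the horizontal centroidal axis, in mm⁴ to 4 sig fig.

Decompose the section into non-overlapping parts with the origin at the bottom-left of its bounding rectangle.
Bottom flange: 100 × 16, A = 1 600 mm², y = 8 mm, Ī = 34133.3 mm⁴.
Web: 12 × 370, A = 4 440 mm², y = 201 mm, Ī = 50 653 000 mm⁴.
Top flange: 100 × 16, A = 1 600 mm², y = 394 mm, Ī = 34133.3 mm⁴.
Hole (subtracted): ⌀8, A = 50.2655 mm², y = 201 mm, Ī = 201.062 mm⁴.
By symmetry the centroid is at mid-height, ȳ = 201 mm.
Transfer each piece to the horizontal centroidal axis using Ī + A·d² with d = y − 201:
  bottom flange: d = -193 mm → contributes +59 632 533 mm⁴
  web: d = 0 mm → contributes +50 653 000 mm⁴
  top flange: d = 193 mm → contributes +59 632 533 mm⁴
  hole: d = 0 mm → contributes −201.062 mm⁴
Total I = 169 917 866 mm⁴.

I_x ≈ 1.699 × 10⁸ mm⁴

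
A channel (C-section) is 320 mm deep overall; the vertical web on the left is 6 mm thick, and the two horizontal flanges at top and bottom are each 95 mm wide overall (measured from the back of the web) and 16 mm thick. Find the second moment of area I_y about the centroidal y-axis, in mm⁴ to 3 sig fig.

I_y ≈ 4.47 × 10⁶ mm⁴

Split into non-overlapping primitives; take the origin at the lower-left of the bounding box.
Web: 6 × 320, A = 1 920 mm², x = 3 mm, Ī = 5 760 mm⁴.
Top flange (beyond web): 89 × 16, A = 1 424 mm², x = 50.5 mm, Ī = 939 959 mm⁴.
Bottom flange (beyond web): 89 × 16, A = 1 424 mm², x = 50.5 mm, Ī = 939 959 mm⁴.
Centroid: x̄ = ΣA·x / ΣA = 31.372 mm.
Transfer each piece to the centroidal y-axis using Ī + A·d² with d = x − 31.372:
  web: d = -28.372 mm → contributes +1 551 356 mm⁴
  top flange (beyond web): d = 19.128 mm → contributes +1 460 946 mm⁴
  bottom flange (beyond web): d = 19.128 mm → contributes +1 460 946 mm⁴
Total I = 4 473 248 mm⁴.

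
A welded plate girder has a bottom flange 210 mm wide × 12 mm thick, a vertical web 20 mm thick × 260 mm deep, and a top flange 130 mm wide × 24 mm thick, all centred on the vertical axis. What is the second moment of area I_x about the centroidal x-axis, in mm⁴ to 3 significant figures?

I_x ≈ 1.38 × 10⁸ mm⁴

Split into non-overlapping primitives; take the origin at the lower-left of the bounding box.
Bottom plate: 210 × 12, A = 2 520 mm², y = 6 mm, Ī = 30 240 mm⁴.
Web plate: 20 × 260, A = 5 200 mm², y = 142 mm, Ī = 29 293 333 mm⁴.
Top plate: 130 × 24, A = 3 120 mm², y = 284 mm, Ī = 149 760 mm⁴.
Centroid: ȳ = ΣA·y / ΣA = 151.25 mm.
Transfer each piece to the centroidal x-axis using Ī + A·d² with d = y − 151.25:
  bottom plate: d = -145.25 mm → contributes +53 199 474 mm⁴
  web plate: d = -9.2546 mm → contributes +29 738 702 mm⁴
  top plate: d = 132.75 mm → contributes +55 128 334 mm⁴
Total I = 138 066 511 mm⁴.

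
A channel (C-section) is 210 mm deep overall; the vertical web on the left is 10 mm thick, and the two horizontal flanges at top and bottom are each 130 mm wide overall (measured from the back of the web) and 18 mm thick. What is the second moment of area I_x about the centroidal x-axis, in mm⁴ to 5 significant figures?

I_x ≈ 4.7647 × 10⁷ mm⁴

Split into non-overlapping primitives; take the origin at the lower-left of the bounding box.
Web: 10 × 210, A = 2 100 mm², y = 105 mm, Ī = 7 717 500 mm⁴.
Top flange (beyond web): 120 × 18, A = 2 160 mm², y = 201 mm, Ī = 58 320 mm⁴.
Bottom flange (beyond web): 120 × 18, A = 2 160 mm², y = 9 mm, Ī = 58 320 mm⁴.
By symmetry the centroid is at mid-height, ȳ = 105 mm.
Transfer each piece to the centroidal x-axis using Ī + A·d² with d = y − 105:
  web: d = 0 mm → contributes +7 717 500 mm⁴
  top flange (beyond web): d = 96 mm → contributes +19 964 880 mm⁴
  bottom flange (beyond web): d = -96 mm → contributes +19 964 880 mm⁴
Total I = 47 647 260 mm⁴.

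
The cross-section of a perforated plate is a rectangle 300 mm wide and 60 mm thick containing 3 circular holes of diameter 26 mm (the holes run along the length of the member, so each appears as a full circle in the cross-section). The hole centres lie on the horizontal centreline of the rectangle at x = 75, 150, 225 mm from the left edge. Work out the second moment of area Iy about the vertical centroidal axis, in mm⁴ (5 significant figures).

Treat the section as a set of non-overlapping primitives; coordinates are from the bounding-box lower-left.
Plate: 300 × 60, A = 18 000 mm², x = 150 mm, Ī = 135 000 000 mm⁴.
Hole 1 (subtracted): ⌀26, A = 530.9292 mm², x = 75 mm, Ī = 22431.76 mm⁴.
Hole 2 (subtracted): ⌀26, A = 530.9292 mm², x = 150 mm, Ī = 22431.76 mm⁴.
Hole 3 (subtracted): ⌀26, A = 530.9292 mm², x = 225 mm, Ī = 22431.76 mm⁴.
By symmetry the centroid is at mid-width, x̄ = 150 mm.
Transfer each piece to the vertical centroidal axis using Ī + A·d² with d = x − 150:
  plate: d = 0 mm → contributes +135 000 000 mm⁴
  hole 1: d = -75 mm → contributes −3 008 908 mm⁴
  hole 2: d = 0 mm → contributes −22431.76 mm⁴
  hole 3: d = 75 mm → contributes −3 008 908 mm⁴
Total I = 128 959 752 mm⁴.

Iy ≈ 1.2896 × 10⁸ mm⁴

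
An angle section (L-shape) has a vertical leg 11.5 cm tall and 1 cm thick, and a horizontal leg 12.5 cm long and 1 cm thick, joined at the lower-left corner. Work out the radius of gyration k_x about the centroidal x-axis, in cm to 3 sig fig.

k_x ≈ 3.53 cm

Treat the section as a set of non-overlapping primitives; coordinates are from the bounding-box lower-left.
Vertical leg: 1 × 11.5, A = 11.5 cm², y = 5.75 cm, Ī = 126.74 cm⁴.
Horizontal leg (remainder): 11.5 × 1, A = 11.5 cm², y = 0.5 cm, Ī = 0.95833 cm⁴.
Centroid: ȳ = ΣA·y / ΣA = 3.125 cm.
Transfer each piece to the centroidal x-axis using Ī + A·d² with d = y − 3.125:
  vertical leg: d = 2.625 cm → contributes +205.98 cm⁴
  horizontal leg (remainder): d = -2.625 cm → contributes +80.201 cm⁴
Total I = 286.18 cm⁴.
Radius of gyration: k = √(I/A) = √(286.18 / 23) = 3.5274 cm.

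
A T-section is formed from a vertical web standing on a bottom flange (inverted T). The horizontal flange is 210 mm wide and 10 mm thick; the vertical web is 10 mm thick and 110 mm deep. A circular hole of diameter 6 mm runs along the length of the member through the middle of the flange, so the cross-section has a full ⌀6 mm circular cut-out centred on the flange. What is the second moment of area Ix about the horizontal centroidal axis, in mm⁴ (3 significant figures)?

Decompose the section into non-overlapping parts with the origin at the bottom-left of its bounding rectangle.
Flange: 210 × 10, A = 2 100 mm², y = 5 mm, Ī = 17 500 mm⁴.
Web: 10 × 110, A = 1 100 mm², y = 65 mm, Ī = 1 109 167 mm⁴.
Hole (subtracted): ⌀6, A = 28.274 mm², y = 5 mm, Ī = 63.617 mm⁴.
Centroid: ȳ = ΣA·y / ΣA = 25.809 mm.
Transfer each piece to the horizontal centroidal axis using Ī + A·d² with d = y − 25.809:
  flange: d = -20.809 mm → contributes +926 818 mm⁴
  web: d = 39.191 mm → contributes +2 798 707 mm⁴
  hole: d = -20.809 mm → contributes −12 307 mm⁴
Total I = 3 713 218 mm⁴.

Ix ≈ 3.71 × 10⁶ mm⁴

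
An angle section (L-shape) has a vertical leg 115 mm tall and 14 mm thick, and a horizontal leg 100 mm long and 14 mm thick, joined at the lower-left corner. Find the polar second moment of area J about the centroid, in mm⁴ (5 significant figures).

Split into non-overlapping primitives; take the origin at the lower-left of the bounding box.
Vertical leg: 14 × 115, A = 1 610 mm², y = 57.5 mm, Ī = 1 774 354 mm⁴.
Horizontal leg (remainder): 86 × 14, A = 1 204 mm², y = 7 mm, Ī = 19665.33 mm⁴.
Centroid: ȳ = ΣA·y / ΣA = 35.89303 mm.
Transfer each piece to the centroidal x-axis using Ī + A·d² with d = y − 35.89303:
  vertical leg: d = 21.60697 mm → contributes +2 526 000 mm⁴
  horizontal leg (remainder): d = -28.89303 mm → contributes +1 024 774 mm⁴
Total I = 3 550 774 mm⁴.
For the y-axis: x̄ = 28.39303 mm.
Repeating about the centroidal y-axis gives I_y = 2 490 501 mm⁴.
Polar second moment: J = I_x + I_y = 6 041 275 mm⁴.

J ≈ 6.0413 × 10⁶ mm⁴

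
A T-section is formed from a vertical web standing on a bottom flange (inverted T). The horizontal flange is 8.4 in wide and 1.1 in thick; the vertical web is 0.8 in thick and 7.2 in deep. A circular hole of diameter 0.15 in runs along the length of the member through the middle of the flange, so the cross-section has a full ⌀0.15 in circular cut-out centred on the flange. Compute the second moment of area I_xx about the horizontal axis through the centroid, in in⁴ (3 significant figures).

Decompose the section into non-overlapping parts with the origin at the bottom-left of its bounding rectangle.
Flange: 8.4 × 1.1, A = 9.24 in², y = 0.55 in, Ī = 0.9317 in⁴.
Web: 0.8 × 7.2, A = 5.76 in², y = 4.7 in, Ī = 24.883 in⁴.
Hole (subtracted): ⌀0.15, A = 0.017671 in², y = 0.55 in, Ī = 0.00002485 in⁴.
Centroid: ȳ = ΣA·y / ΣA = 2.1455 in.
Transfer each piece to the horizontal axis through the centroid using Ī + A·d² with d = y − 2.1455:
  flange: d = -1.5955 in → contributes +24.453 in⁴
  web: d = 2.5545 in → contributes +62.471 in⁴
  hole: d = -1.5955 in → contributes −0.045009 in⁴
Total I = 86.878 in⁴.

I_xx ≈ 86.9 in⁴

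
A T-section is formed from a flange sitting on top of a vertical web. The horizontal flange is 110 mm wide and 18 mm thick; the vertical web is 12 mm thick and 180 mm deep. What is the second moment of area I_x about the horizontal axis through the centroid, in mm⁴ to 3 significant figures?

I_x ≈ 1.60 × 10⁷ mm⁴

Treat the section as a set of non-overlapping primitives; coordinates are from the bounding-box lower-left.
Flange: 110 × 18, A = 1 980 mm², y = 189 mm, Ī = 53 460 mm⁴.
Web: 12 × 180, A = 2 160 mm², y = 90 mm, Ī = 5 832 000 mm⁴.
Centroid: ȳ = ΣA·y / ΣA = 137.35 mm.
Transfer each piece to the horizontal axis through the centroid using Ī + A·d² with d = y − 137.35:
  flange: d = 51.652 mm → contributes +5 335 995 mm⁴
  web: d = -47.348 mm → contributes +10 674 324 mm⁴
Total I = 16 010 319 mm⁴.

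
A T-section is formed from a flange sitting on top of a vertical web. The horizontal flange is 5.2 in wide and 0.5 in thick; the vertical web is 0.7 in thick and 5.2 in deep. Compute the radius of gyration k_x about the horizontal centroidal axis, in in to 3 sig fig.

Treat the section as a set of non-overlapping primitives; coordinates are from the bounding-box lower-left.
Flange: 5.2 × 0.5, A = 2.6 in², y = 5.45 in, Ī = 0.054167 in⁴.
Web: 0.7 × 5.2, A = 3.64 in², y = 2.6 in, Ī = 8.2021 in⁴.
Centroid: ȳ = ΣA·y / ΣA = 3.7875 in.
Transfer each piece to the horizontal centroidal axis using Ī + A·d² with d = y − 3.7875:
  flange: d = 1.6625 in → contributes +7.2403 in⁴
  web: d = -1.1875 in → contributes +13.335 in⁴
Total I = 20.575 in⁴.
Radius of gyration: k = √(I/A) = √(20.575 / 6.24) = 1.8159 in.

k_x ≈ 1.82 in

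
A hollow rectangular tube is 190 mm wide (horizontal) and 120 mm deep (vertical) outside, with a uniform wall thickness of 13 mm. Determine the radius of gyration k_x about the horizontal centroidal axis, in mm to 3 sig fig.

k_x ≈ 46.6 mm

Split into non-overlapping primitives; take the origin at the lower-left of the bounding box.
Outer rectangle: 190 × 120, A = 22 800 mm², y = 60 mm, Ī = 27 360 000 mm⁴.
Inner void (subtracted): 164 × 94, A = 15 416 mm², y = 60 mm, Ī = 11 351 315 mm⁴.
By symmetry the centroid is at mid-height, ȳ = 60 mm.
All pieces are centred on the horizontal centroidal axis, so I = ΣĪ (holes subtracted) = 16 008 685 mm⁴.
Radius of gyration: k = √(I/A) = √(16 008 685 / 7 384) = 46.562 mm.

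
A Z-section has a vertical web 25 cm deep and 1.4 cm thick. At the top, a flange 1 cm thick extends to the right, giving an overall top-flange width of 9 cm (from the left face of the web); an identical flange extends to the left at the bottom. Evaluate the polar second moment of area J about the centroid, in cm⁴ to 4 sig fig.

J ≈ 4400 cm⁴

Split into non-overlapping primitives; take the origin at the lower-left of the bounding box.
Web: 1.4 × 25, A = 35 cm², y = 12.5 cm, Ī = 1822.92 cm⁴.
Top flange (beyond web): 7.6 × 1, A = 7.6 cm², y = 24.5 cm, Ī = 0.633333 cm⁴.
Bottom flange (beyond web): 7.6 × 1, A = 7.6 cm², y = 0.5 cm, Ī = 0.633333 cm⁴.
Centroid: ȳ = ΣA·y / ΣA = 12.5 cm.
Transfer each piece to the centroidal x-axis using Ī + A·d² with d = y − 12.5:
  web: d = 0 cm → contributes +1822.92 cm⁴
  top flange (beyond web): d = 12 cm → contributes +1095.03 cm⁴
  bottom flange (beyond web): d = -12 cm → contributes +1095.03 cm⁴
Total I = 4012.98 cm⁴.
For the y-axis: x̄ = 8.3 cm.
Repeating about the centroidal y-axis gives I_y = 386.679 cm⁴.
Polar second moment: J = I_x + I_y = 4399.66 cm⁴.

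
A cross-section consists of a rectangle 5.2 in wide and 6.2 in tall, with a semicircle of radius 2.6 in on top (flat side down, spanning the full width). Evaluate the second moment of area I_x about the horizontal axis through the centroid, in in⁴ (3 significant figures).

I_x ≈ 249 in⁴

Treat the section as a set of non-overlapping primitives; coordinates are from the bounding-box lower-left.
Rectangular body: 5.2 × 6.2, A = 32.24 in², y = 3.1 in, Ī = 103.28 in⁴.
Semicircular cap: semicircle r = 2.6, A = 10.619 in², y = 7.3035 in, Ī = 5.0156 in⁴.
Centroid: ȳ = ΣA·y / ΣA = 4.1414 in.
Transfer each piece to the horizontal axis through the centroid using Ī + A·d² with d = y − 4.1414:
  rectangular body: d = -1.0414 in → contributes +138.24 in⁴
  semicircular cap: d = 3.162 in → contributes +111.18 in⁴
Total I = 249.43 in⁴.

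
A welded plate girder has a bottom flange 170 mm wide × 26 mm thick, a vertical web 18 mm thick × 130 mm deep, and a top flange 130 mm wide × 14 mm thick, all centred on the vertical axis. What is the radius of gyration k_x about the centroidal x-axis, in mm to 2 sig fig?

k_x ≈ 63 mm

Treat the section as a set of non-overlapping primitives; coordinates are from the bounding-box lower-left.
Bottom plate: 170 × 26, A = 4 420 mm², y = 13 mm, Ī = 248 993 mm⁴.
Web plate: 18 × 130, A = 2 340 mm², y = 91 mm, Ī = 3 295 500 mm⁴.
Top plate: 130 × 14, A = 1 820 mm², y = 163 mm, Ī = 29 727 mm⁴.
Centroid: ȳ = ΣA·y / ΣA = 66.09 mm.
Transfer each piece to the centroidal x-axis using Ī + A·d² with d = y − 66.09:
  bottom plate: d = -53.09 mm → contributes +12 707 403 mm⁴
  web plate: d = 24.91 mm → contributes +4 747 383 mm⁴
  top plate: d = 96.91 mm → contributes +17 122 024 mm⁴
Total I = 34 576 809 mm⁴.
Radius of gyration: k = √(I/A) = √(34 576 809 / 8 580) = 63.48 mm.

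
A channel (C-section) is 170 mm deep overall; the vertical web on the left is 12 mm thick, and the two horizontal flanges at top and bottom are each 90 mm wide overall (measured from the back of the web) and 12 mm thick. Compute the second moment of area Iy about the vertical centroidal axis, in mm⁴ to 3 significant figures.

Iy ≈ 2.95 × 10⁶ mm⁴

Decompose the section into non-overlapping parts with the origin at the bottom-left of its bounding rectangle.
Web: 12 × 170, A = 2 040 mm², x = 6 mm, Ī = 24 480 mm⁴.
Top flange (beyond web): 78 × 12, A = 936 mm², x = 51 mm, Ī = 474 552 mm⁴.
Bottom flange (beyond web): 78 × 12, A = 936 mm², x = 51 mm, Ī = 474 552 mm⁴.
Centroid: x̄ = ΣA·x / ΣA = 27.534 mm.
Transfer each piece to the vertical centroidal axis using Ī + A·d² with d = x − 27.534:
  web: d = -21.534 mm → contributes +970 432 mm⁴
  top flange (beyond web): d = 23.466 mm → contributes +989 975 mm⁴
  bottom flange (beyond web): d = 23.466 mm → contributes +989 975 mm⁴
Total I = 2 950 382 mm⁴.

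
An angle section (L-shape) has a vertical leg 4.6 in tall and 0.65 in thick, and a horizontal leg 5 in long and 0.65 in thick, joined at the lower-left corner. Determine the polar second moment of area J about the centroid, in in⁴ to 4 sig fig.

Treat the section as a set of non-overlapping primitives; coordinates are from the bounding-box lower-left.
Vertical leg: 0.65 × 4.6, A = 2.99 in², y = 2.3 in, Ī = 5.27237 in⁴.
Horizontal leg (remainder): 4.35 × 0.65, A = 2.8275 in², y = 0.325 in, Ī = 0.0995516 in⁴.
Centroid: ȳ = ΣA·y / ΣA = 1.34008 in.
Transfer each piece to the centroidal x-axis using Ī + A·d² with d = y − 1.34008:
  vertical leg: d = 0.959916 in → contributes +8.02747 in⁴
  horizontal leg (remainder): d = -1.01508 in → contributes +3.01299 in⁴
Total I = 11.0405 in⁴.
For the y-axis: x̄ = 1.54008 in.
Repeating about the centroidal y-axis gives I_y = 13.6466 in⁴.
Polar second moment: J = I_x + I_y = 24.6871 in⁴.

J ≈ 24.69 in⁴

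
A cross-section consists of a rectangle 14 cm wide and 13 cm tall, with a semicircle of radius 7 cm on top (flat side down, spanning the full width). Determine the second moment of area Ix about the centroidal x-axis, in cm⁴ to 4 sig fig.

Treat the section as a set of non-overlapping primitives; coordinates are from the bounding-box lower-left.
Rectangular body: 14 × 13, A = 182 cm², y = 6.5 cm, Ī = 2563.17 cm⁴.
Semicircular cap: semicircle r = 7, A = 76.969 cm², y = 15.9709 cm, Ī = 263.526 cm⁴.
Centroid: ȳ = ΣA·y / ΣA = 9.31487 cm.
Transfer each piece to the centroidal x-axis using Ī + A·d² with d = y − 9.31487:
  rectangular body: d = -2.81487 cm → contributes +4005.25 cm⁴
  semicircular cap: d = 6.65602 cm → contributes +3673.45 cm⁴
Total I = 7678.7 cm⁴.

Ix ≈ 7679 cm⁴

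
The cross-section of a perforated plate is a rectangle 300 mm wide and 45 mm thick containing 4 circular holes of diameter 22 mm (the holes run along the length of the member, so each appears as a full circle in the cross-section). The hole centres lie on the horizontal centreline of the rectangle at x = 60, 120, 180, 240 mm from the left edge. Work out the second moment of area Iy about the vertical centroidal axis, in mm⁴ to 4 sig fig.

Iy ≈ 9.436 × 10⁷ mm⁴

Treat the section as a set of non-overlapping primitives; coordinates are from the bounding-box lower-left.
Plate: 300 × 45, A = 13 500 mm², x = 150 mm, Ī = 101 250 000 mm⁴.
Hole 1 (subtracted): ⌀22, A = 380.133 mm², x = 60 mm, Ī = 11 499 mm⁴.
Hole 2 (subtracted): ⌀22, A = 380.133 mm², x = 120 mm, Ī = 11 499 mm⁴.
Hole 3 (subtracted): ⌀22, A = 380.133 mm², x = 180 mm, Ī = 11 499 mm⁴.
Hole 4 (subtracted): ⌀22, A = 380.133 mm², x = 240 mm, Ī = 11 499 mm⁴.
By symmetry the centroid is at mid-width, x̄ = 150 mm.
Transfer each piece to the vertical centroidal axis using Ī + A·d² with d = x − 150:
  plate: d = 0 mm → contributes +101 250 000 mm⁴
  hole 1: d = -90 mm → contributes −3 090 574 mm⁴
  hole 2: d = -30 mm → contributes −353 618 mm⁴
  hole 3: d = 30 mm → contributes −353 618 mm⁴
  hole 4: d = 90 mm → contributes −3 090 574 mm⁴
Total I = 94 361 615 mm⁴.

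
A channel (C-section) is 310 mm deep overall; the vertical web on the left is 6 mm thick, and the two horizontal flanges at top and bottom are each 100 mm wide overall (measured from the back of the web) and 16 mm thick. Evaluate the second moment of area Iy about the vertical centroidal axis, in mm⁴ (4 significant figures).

Decompose the section into non-overlapping parts with the origin at the bottom-left of its bounding rectangle.
Web: 6 × 310, A = 1 860 mm², x = 3 mm, Ī = 5 580 mm⁴.
Top flange (beyond web): 94 × 16, A = 1 504 mm², x = 53 mm, Ī = 1 107 445 mm⁴.
Bottom flange (beyond web): 94 × 16, A = 1 504 mm², x = 53 mm, Ī = 1 107 445 mm⁴.
Centroid: x̄ = ΣA·x / ΣA = 33.8956 mm.
Transfer each piece to the vertical centroidal axis using Ī + A·d² with d = x − 33.8956:
  web: d = -30.8956 mm → contributes +1 781 026 mm⁴
  top flange (beyond web): d = 19.1044 mm → contributes +1 656 370 mm⁴
  bottom flange (beyond web): d = 19.1044 mm → contributes +1 656 370 mm⁴
Total I = 5 093 766 mm⁴.

Iy ≈ 5.094 × 10⁶ mm⁴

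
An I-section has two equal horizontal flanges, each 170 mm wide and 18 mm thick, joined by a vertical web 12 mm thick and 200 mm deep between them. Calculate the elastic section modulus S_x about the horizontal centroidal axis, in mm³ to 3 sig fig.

Treat the section as a set of non-overlapping primitives; coordinates are from the bounding-box lower-left.
Bottom flange: 170 × 18, A = 3 060 mm², y = 9 mm, Ī = 82 620 mm⁴.
Web: 12 × 200, A = 2 400 mm², y = 118 mm, Ī = 8 000 000 mm⁴.
Top flange: 170 × 18, A = 3 060 mm², y = 227 mm, Ī = 82 620 mm⁴.
By symmetry the centroid is at mid-height, ȳ = 118 mm.
Transfer each piece to the horizontal centroidal axis using Ī + A·d² with d = y − 118:
  bottom flange: d = -109 mm → contributes +36 438 480 mm⁴
  web: d = 0 mm → contributes +8 000 000 mm⁴
  top flange: d = 109 mm → contributes +36 438 480 mm⁴
Total I = 80 876 960 mm⁴.
Extreme fibre distance c = 118 mm; S = I/c = 685 398 mm³.

S_x ≈ 6.85 × 10⁵ mm³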